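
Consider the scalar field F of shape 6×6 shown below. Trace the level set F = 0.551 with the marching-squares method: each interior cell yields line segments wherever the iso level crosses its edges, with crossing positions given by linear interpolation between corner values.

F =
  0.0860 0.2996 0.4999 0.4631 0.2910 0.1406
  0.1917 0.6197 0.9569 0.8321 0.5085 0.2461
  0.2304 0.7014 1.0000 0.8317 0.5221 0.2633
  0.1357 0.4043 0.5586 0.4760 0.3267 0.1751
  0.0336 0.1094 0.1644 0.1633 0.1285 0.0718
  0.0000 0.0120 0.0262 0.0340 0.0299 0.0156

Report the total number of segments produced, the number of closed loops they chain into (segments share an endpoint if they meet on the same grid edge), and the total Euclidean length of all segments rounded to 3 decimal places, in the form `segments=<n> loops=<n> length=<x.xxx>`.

cell (0,0): code 0100 → (0.785,1.000)–(1.000,0.839)
cell (0,1): code 1100 → (0.112,2.000)–(0.785,1.000)
cell (0,2): code 1100 → (0.238,3.000)–(0.112,2.000)
cell (0,3): code 1000 → (1.000,3.869)–(0.238,3.000)
cell (1,0): code 0110 → (1.000,0.839)–(2.000,0.681)
cell (1,3): code 1001 → (2.000,3.907)–(1.000,3.869)
cell (2,0): code 0010 → (2.000,0.681)–(2.506,1.000)
cell (2,1): code 0111 → (2.506,1.000)–(3.000,1.951)
cell (2,2): code 1011 → (3.000,2.092)–(2.789,3.000)
cell (2,3): code 0001 → (2.789,3.000)–(2.000,3.907)
cell (3,1): code 0010 → (3.000,1.951)–(3.019,2.000)
cell (3,2): code 0001 → (3.019,2.000)–(3.000,2.092)
total: 12 segments, chained into 1 closed loop(s), length Σ = 9.601168

segments=12 loops=1 length=9.601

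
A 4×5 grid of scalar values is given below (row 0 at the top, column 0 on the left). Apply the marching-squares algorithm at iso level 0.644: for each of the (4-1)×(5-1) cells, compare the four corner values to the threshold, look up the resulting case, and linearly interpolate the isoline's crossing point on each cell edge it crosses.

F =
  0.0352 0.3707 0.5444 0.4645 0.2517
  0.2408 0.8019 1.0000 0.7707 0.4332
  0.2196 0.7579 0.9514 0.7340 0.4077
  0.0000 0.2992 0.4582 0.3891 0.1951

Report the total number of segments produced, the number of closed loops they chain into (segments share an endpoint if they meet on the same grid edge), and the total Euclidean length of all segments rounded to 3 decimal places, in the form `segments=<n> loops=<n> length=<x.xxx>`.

segments=10 loops=1 length=8.014

cell (0,0): code 0100 → (0.634,1.000)–(1.000,0.719)
cell (0,1): code 1100 → (0.219,2.000)–(0.634,1.000)
cell (0,2): code 1100 → (0.586,3.000)–(0.219,2.000)
cell (0,3): code 1000 → (1.000,3.375)–(0.586,3.000)
cell (1,0): code 0110 → (1.000,0.719)–(2.000,0.788)
cell (1,3): code 1001 → (2.000,3.276)–(1.000,3.375)
cell (2,0): code 0010 → (2.000,0.788)–(2.248,1.000)
cell (2,1): code 0011 → (2.248,1.000)–(2.623,2.000)
cell (2,2): code 0011 → (2.623,2.000)–(2.261,3.000)
cell (2,3): code 0001 → (2.261,3.000)–(2.000,3.276)
total: 10 segments, chained into 1 closed loop(s), length Σ = 8.013644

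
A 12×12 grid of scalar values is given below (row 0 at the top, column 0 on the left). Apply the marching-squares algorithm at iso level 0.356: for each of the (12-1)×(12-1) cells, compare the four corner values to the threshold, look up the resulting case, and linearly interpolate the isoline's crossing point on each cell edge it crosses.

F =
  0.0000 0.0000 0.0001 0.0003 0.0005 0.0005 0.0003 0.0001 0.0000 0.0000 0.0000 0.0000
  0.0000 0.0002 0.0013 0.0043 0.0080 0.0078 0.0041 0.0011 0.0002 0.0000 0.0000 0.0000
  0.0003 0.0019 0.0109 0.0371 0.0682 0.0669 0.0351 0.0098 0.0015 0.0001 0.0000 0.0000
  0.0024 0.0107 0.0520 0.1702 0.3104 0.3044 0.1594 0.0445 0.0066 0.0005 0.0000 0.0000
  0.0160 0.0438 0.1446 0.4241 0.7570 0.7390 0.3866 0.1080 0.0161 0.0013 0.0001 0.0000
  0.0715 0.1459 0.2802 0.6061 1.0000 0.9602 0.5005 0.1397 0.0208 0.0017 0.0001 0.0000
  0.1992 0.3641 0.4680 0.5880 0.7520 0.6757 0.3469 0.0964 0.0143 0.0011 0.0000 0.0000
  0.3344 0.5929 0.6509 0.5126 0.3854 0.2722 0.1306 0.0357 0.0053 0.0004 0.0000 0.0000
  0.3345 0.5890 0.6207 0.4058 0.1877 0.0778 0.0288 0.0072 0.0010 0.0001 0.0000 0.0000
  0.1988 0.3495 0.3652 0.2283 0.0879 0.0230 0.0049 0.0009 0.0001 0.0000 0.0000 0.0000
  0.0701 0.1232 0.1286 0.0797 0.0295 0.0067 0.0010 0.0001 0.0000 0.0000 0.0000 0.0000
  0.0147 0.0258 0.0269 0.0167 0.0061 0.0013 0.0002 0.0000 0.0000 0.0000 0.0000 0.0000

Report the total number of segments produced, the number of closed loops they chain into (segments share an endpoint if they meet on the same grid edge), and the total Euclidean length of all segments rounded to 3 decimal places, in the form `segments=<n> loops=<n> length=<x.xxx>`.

cell (3,2): code 0100 → (3.732,3.000)–(4.000,2.756)
cell (3,3): code 1100 → (3.102,4.000)–(3.732,3.000)
cell (3,4): code 1100 → (3.119,5.000)–(3.102,4.000)
cell (3,5): code 1100 → (3.865,6.000)–(3.119,5.000)
cell (3,6): code 1000 → (4.000,6.110)–(3.865,6.000)
cell (4,2): code 0110 → (4.000,2.756)–(5.000,2.233)
cell (4,6): code 1001 → (5.000,6.400)–(4.000,6.110)
cell (5,0): code 0100 → (5.963,1.000)–(6.000,0.951)
cell (5,1): code 1100 → (5.404,2.000)–(5.963,1.000)
cell (5,2): code 1110 → (5.000,2.233)–(5.404,2.000)
cell (5,5): code 1011 → (6.000,5.972)–(5.941,6.000)
cell (5,6): code 0001 → (5.941,6.000)–(5.000,6.400)
cell (6,0): code 0110 → (6.000,0.951)–(7.000,0.084)
cell (6,4): code 1011 → (7.000,4.260)–(6.792,5.000)
cell (6,5): code 0001 → (6.792,5.000)–(6.000,5.972)
cell (7,0): code 0110 → (7.000,0.084)–(8.000,0.084)
cell (7,3): code 1011 → (8.000,3.228)–(7.149,4.000)
cell (7,4): code 0001 → (7.149,4.000)–(7.000,4.260)
cell (8,0): code 0010 → (8.000,0.084)–(8.973,1.000)
cell (8,1): code 0111 → (8.973,1.000)–(9.000,1.414)
cell (8,2): code 1011 → (9.000,2.067)–(8.281,3.000)
cell (8,3): code 0001 → (8.281,3.000)–(8.000,3.228)
cell (9,1): code 0010 → (9.000,1.414)–(9.039,2.000)
cell (9,2): code 0001 → (9.039,2.000)–(9.000,2.067)
total: 24 segments, chained into 1 closed loop(s), length Σ = 18.647822

segments=24 loops=1 length=18.648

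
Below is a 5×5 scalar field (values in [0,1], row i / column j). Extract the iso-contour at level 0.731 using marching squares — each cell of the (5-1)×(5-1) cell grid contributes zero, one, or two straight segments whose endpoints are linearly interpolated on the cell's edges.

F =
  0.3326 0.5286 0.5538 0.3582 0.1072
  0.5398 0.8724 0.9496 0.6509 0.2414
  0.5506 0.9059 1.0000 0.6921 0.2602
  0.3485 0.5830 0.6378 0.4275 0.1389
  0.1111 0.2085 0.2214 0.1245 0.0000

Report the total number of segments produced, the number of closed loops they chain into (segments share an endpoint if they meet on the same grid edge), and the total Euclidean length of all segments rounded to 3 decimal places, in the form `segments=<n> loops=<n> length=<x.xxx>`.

segments=8 loops=1 length=7.429

cell (0,0): code 0100 → (0.589,1.000)–(1.000,0.575)
cell (0,1): code 1100 → (0.448,2.000)–(0.589,1.000)
cell (0,2): code 1000 → (1.000,2.732)–(0.448,2.000)
cell (1,0): code 0110 → (1.000,0.575)–(2.000,0.508)
cell (1,2): code 1001 → (2.000,2.874)–(1.000,2.732)
cell (2,0): code 0010 → (2.000,0.508)–(2.542,1.000)
cell (2,1): code 0011 → (2.542,1.000)–(2.743,2.000)
cell (2,2): code 0001 → (2.743,2.000)–(2.000,2.874)
total: 8 segments, chained into 1 closed loop(s), length Σ = 7.429126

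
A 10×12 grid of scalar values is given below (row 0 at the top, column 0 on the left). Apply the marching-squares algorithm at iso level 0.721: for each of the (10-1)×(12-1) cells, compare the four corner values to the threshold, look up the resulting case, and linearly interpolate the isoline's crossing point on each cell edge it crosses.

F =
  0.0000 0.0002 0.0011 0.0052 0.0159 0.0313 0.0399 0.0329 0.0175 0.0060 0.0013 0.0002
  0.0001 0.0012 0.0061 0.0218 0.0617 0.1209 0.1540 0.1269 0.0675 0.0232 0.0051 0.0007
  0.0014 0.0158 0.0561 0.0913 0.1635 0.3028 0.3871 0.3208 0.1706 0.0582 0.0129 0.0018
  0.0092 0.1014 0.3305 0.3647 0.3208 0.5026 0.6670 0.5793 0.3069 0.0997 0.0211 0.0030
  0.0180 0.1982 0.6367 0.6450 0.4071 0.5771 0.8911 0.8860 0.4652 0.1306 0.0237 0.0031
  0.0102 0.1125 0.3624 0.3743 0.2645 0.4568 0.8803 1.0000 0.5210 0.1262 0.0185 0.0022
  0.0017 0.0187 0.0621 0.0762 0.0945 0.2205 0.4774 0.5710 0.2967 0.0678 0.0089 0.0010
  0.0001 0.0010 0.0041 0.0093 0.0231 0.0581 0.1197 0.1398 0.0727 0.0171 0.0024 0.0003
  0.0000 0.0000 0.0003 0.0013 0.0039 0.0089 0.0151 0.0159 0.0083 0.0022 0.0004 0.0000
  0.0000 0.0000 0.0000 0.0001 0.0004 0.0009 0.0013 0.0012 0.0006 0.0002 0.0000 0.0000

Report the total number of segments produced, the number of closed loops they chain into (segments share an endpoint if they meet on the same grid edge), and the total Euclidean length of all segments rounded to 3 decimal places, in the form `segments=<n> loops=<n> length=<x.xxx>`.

segments=8 loops=1 length=7.105

cell (3,5): code 0100 → (3.241,6.000)–(4.000,5.458)
cell (3,6): code 1100 → (3.462,7.000)–(3.241,6.000)
cell (3,7): code 1000 → (4.000,7.392)–(3.462,7.000)
cell (4,5): code 0110 → (4.000,5.458)–(5.000,5.624)
cell (4,7): code 1001 → (5.000,7.582)–(4.000,7.392)
cell (5,5): code 0010 → (5.000,5.624)–(5.395,6.000)
cell (5,6): code 0011 → (5.395,6.000)–(5.650,7.000)
cell (5,7): code 0001 → (5.650,7.000)–(5.000,7.582)
total: 8 segments, chained into 1 closed loop(s), length Σ = 7.104718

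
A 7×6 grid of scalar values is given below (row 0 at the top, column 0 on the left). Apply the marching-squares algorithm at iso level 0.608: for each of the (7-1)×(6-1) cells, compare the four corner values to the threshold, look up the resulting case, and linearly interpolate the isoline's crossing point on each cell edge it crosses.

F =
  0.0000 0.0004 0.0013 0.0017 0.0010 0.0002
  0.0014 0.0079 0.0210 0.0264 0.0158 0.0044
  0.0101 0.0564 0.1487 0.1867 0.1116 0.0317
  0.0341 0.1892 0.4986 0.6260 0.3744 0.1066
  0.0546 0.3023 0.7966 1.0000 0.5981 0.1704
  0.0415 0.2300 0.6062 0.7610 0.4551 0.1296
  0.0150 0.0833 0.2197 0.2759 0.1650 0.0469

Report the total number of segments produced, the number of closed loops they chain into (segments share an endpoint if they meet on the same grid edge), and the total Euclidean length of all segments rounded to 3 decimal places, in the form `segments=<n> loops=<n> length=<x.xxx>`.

cell (2,2): code 0100 → (2.959,3.000)–(3.000,2.859)
cell (2,3): code 1000 → (3.000,3.072)–(2.959,3.000)
cell (3,1): code 0100 → (3.367,2.000)–(4.000,1.618)
cell (3,2): code 1110 → (3.000,2.859)–(3.367,2.000)
cell (3,3): code 1001 → (4.000,3.975)–(3.000,3.072)
cell (4,1): code 0010 → (4.000,1.618)–(4.991,2.000)
cell (4,2): code 0111 → (4.991,2.000)–(5.000,2.012)
cell (4,3): code 1001 → (5.000,3.500)–(4.000,3.975)
cell (5,2): code 0010 → (5.000,2.012)–(5.315,3.000)
cell (5,3): code 0001 → (5.315,3.000)–(5.000,3.500)
total: 10 segments, chained into 1 closed loop(s), length Σ = 7.062798

segments=10 loops=1 length=7.063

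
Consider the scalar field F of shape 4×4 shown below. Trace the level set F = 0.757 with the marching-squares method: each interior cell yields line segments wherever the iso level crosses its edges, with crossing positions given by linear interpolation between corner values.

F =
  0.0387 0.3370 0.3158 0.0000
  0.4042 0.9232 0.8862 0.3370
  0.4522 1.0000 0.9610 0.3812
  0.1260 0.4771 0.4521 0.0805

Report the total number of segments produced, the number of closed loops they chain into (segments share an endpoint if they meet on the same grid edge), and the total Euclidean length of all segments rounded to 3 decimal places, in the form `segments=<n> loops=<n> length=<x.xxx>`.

segments=8 loops=1 length=5.948

cell (0,0): code 0100 → (0.716,1.000)–(1.000,0.680)
cell (0,1): code 1100 → (0.773,2.000)–(0.716,1.000)
cell (0,2): code 1000 → (1.000,2.235)–(0.773,2.000)
cell (1,0): code 0110 → (1.000,0.680)–(2.000,0.556)
cell (1,2): code 1001 → (2.000,2.352)–(1.000,2.235)
cell (2,0): code 0010 → (2.000,0.556)–(2.465,1.000)
cell (2,1): code 0011 → (2.465,1.000)–(2.401,2.000)
cell (2,2): code 0001 → (2.401,2.000)–(2.000,2.352)
total: 8 segments, chained into 1 closed loop(s), length Σ = 5.948111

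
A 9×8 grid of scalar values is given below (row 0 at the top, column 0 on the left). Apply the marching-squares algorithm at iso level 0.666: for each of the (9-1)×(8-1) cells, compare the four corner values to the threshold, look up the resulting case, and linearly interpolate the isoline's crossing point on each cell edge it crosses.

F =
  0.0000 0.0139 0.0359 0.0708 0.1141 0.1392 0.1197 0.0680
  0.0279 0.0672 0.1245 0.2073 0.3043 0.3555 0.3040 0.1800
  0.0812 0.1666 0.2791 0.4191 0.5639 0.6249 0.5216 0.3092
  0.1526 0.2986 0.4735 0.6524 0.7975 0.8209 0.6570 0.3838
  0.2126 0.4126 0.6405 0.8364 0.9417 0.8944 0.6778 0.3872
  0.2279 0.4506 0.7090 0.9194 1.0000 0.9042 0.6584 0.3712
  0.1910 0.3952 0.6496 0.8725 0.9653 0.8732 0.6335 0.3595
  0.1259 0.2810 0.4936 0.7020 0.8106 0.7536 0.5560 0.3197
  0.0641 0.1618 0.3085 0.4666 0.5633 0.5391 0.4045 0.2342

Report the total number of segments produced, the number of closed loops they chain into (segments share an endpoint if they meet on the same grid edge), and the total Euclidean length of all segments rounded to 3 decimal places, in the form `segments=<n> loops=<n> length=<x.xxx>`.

segments=20 loops=1 length=15.075

cell (2,3): code 0100 → (2.437,4.000)–(3.000,3.094)
cell (2,4): code 1100 → (2.210,5.000)–(2.437,4.000)
cell (2,5): code 1000 → (3.000,5.945)–(2.210,5.000)
cell (3,2): code 0100 → (3.074,3.000)–(4.000,2.130)
cell (3,3): code 1110 → (3.000,3.094)–(3.074,3.000)
cell (3,5): code 1101 → (3.433,6.000)–(3.000,5.945)
cell (3,6): code 1000 → (4.000,6.041)–(3.433,6.000)
cell (4,1): code 0100 → (4.372,2.000)–(5.000,1.834)
cell (4,2): code 1110 → (4.000,2.130)–(4.372,2.000)
cell (4,5): code 1011 → (5.000,5.969)–(4.608,6.000)
cell (4,6): code 0001 → (4.608,6.000)–(4.000,6.041)
cell (5,1): code 0010 → (5.000,1.834)–(5.724,2.000)
cell (5,2): code 0111 → (5.724,2.000)–(6.000,2.074)
cell (5,5): code 1001 → (6.000,5.864)–(5.000,5.969)
cell (6,2): code 0110 → (6.000,2.074)–(7.000,2.827)
cell (6,5): code 1001 → (7.000,5.443)–(6.000,5.864)
cell (7,2): code 0010 → (7.000,2.827)–(7.153,3.000)
cell (7,3): code 0011 → (7.153,3.000)–(7.585,4.000)
cell (7,4): code 0011 → (7.585,4.000)–(7.408,5.000)
cell (7,5): code 0001 → (7.408,5.000)–(7.000,5.443)
total: 20 segments, chained into 1 closed loop(s), length Σ = 15.074917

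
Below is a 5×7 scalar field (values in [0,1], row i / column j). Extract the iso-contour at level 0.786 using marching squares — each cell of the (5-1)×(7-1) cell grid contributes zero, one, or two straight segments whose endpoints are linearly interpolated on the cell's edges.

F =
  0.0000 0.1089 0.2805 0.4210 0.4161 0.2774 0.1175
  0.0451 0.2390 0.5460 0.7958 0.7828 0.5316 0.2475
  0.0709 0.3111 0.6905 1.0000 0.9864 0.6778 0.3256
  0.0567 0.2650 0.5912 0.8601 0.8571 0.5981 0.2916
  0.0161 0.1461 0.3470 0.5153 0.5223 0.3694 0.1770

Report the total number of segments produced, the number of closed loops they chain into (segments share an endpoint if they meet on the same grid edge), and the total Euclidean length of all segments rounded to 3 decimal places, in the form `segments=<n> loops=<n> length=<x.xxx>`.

cell (0,2): code 0100 → (0.974,3.000)–(1.000,2.961)
cell (0,3): code 1000 → (1.000,3.754)–(0.974,3.000)
cell (1,2): code 0110 → (1.000,2.961)–(2.000,2.309)
cell (1,3): code 1101 → (1.016,4.000)–(1.000,3.754)
cell (1,4): code 1000 → (2.000,4.649)–(1.016,4.000)
cell (2,2): code 0110 → (2.000,2.309)–(3.000,2.724)
cell (2,4): code 1001 → (3.000,4.275)–(2.000,4.649)
cell (3,2): code 0010 → (3.000,2.724)–(3.215,3.000)
cell (3,3): code 0011 → (3.215,3.000)–(3.212,4.000)
cell (3,4): code 0001 → (3.212,4.000)–(3.000,4.275)
total: 10 segments, chained into 1 closed loop(s), length Σ = 7.268707

segments=10 loops=1 length=7.269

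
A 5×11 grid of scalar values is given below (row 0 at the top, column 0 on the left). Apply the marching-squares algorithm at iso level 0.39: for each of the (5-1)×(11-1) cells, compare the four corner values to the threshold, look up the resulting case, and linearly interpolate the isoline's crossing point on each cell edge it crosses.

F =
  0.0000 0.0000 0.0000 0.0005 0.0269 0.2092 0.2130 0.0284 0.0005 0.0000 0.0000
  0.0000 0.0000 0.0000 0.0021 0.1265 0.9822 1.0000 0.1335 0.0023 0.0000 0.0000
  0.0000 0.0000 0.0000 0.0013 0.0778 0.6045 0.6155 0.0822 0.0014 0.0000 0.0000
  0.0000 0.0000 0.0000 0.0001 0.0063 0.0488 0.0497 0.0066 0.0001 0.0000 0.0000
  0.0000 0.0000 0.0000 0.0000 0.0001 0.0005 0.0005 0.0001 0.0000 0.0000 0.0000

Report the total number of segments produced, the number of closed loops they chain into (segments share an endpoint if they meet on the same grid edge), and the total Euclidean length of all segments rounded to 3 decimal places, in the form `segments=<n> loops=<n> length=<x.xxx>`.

segments=8 loops=1 length=7.300

cell (0,4): code 0100 → (0.234,5.000)–(1.000,4.308)
cell (0,5): code 1100 → (0.225,6.000)–(0.234,5.000)
cell (0,6): code 1000 → (1.000,6.704)–(0.225,6.000)
cell (1,4): code 0110 → (1.000,4.308)–(2.000,4.593)
cell (1,6): code 1001 → (2.000,6.423)–(1.000,6.704)
cell (2,4): code 0010 → (2.000,4.593)–(2.386,5.000)
cell (2,5): code 0011 → (2.386,5.000)–(2.399,6.000)
cell (2,6): code 0001 → (2.399,6.000)–(2.000,6.423)
total: 8 segments, chained into 1 closed loop(s), length Σ = 7.300320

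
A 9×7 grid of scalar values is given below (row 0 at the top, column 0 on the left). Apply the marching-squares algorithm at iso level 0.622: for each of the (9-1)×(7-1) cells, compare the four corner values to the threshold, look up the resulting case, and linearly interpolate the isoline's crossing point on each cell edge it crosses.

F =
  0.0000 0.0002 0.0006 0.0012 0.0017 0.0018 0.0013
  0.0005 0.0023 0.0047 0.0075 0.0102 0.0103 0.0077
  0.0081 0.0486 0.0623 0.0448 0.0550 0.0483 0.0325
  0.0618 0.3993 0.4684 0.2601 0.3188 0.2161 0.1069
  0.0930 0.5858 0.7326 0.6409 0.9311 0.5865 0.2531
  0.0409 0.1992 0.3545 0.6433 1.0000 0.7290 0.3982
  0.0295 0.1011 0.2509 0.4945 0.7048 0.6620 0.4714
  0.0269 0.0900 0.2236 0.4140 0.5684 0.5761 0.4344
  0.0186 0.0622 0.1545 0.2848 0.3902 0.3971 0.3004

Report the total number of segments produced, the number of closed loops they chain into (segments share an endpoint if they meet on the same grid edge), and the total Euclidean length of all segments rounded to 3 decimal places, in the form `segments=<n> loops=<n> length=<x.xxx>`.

cell (3,1): code 0100 → (3.581,2.000)–(4.000,1.247)
cell (3,2): code 1100 → (3.950,3.000)–(3.581,2.000)
cell (3,3): code 1100 → (3.495,4.000)–(3.950,3.000)
cell (3,4): code 1000 → (4.000,4.897)–(3.495,4.000)
cell (4,1): code 0010 → (4.000,1.247)–(4.293,2.000)
cell (4,2): code 0111 → (4.293,2.000)–(5.000,2.926)
cell (4,4): code 1101 → (4.249,5.000)–(4.000,4.897)
cell (4,5): code 1000 → (5.000,5.323)–(4.249,5.000)
cell (5,2): code 0010 → (5.000,2.926)–(5.143,3.000)
cell (5,3): code 0111 → (5.143,3.000)–(6.000,3.606)
cell (5,5): code 1001 → (6.000,5.210)–(5.000,5.323)
cell (6,3): code 0010 → (6.000,3.606)–(6.607,4.000)
cell (6,4): code 0011 → (6.607,4.000)–(6.466,5.000)
cell (6,5): code 0001 → (6.466,5.000)–(6.000,5.210)
total: 14 segments, chained into 1 closed loop(s), length Σ = 11.578067

segments=14 loops=1 length=11.578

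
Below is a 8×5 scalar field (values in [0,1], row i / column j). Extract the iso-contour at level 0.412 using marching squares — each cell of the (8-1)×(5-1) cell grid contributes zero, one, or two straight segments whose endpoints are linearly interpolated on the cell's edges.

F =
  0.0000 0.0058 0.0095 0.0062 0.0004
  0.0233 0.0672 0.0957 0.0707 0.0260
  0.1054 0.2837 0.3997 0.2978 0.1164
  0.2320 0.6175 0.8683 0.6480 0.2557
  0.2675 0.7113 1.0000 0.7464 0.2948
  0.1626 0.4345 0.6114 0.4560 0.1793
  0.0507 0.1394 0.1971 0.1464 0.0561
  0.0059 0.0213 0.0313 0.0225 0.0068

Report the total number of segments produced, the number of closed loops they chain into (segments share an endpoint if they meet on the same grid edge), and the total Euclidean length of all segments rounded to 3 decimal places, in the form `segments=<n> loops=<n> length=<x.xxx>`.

segments=12 loops=1 length=10.623

cell (2,0): code 0100 → (2.384,1.000)–(3.000,0.467)
cell (2,1): code 1100 → (2.026,2.000)–(2.384,1.000)
cell (2,2): code 1100 → (2.326,3.000)–(2.026,2.000)
cell (2,3): code 1000 → (3.000,3.602)–(2.326,3.000)
cell (3,0): code 0110 → (3.000,0.467)–(4.000,0.326)
cell (3,3): code 1001 → (4.000,3.740)–(3.000,3.602)
cell (4,0): code 0110 → (4.000,0.326)–(5.000,0.917)
cell (4,3): code 1001 → (5.000,3.159)–(4.000,3.740)
cell (5,0): code 0010 → (5.000,0.917)–(5.076,1.000)
cell (5,1): code 0011 → (5.076,1.000)–(5.481,2.000)
cell (5,2): code 0011 → (5.481,2.000)–(5.142,3.000)
cell (5,3): code 0001 → (5.142,3.000)–(5.000,3.159)
total: 12 segments, chained into 1 closed loop(s), length Σ = 10.622765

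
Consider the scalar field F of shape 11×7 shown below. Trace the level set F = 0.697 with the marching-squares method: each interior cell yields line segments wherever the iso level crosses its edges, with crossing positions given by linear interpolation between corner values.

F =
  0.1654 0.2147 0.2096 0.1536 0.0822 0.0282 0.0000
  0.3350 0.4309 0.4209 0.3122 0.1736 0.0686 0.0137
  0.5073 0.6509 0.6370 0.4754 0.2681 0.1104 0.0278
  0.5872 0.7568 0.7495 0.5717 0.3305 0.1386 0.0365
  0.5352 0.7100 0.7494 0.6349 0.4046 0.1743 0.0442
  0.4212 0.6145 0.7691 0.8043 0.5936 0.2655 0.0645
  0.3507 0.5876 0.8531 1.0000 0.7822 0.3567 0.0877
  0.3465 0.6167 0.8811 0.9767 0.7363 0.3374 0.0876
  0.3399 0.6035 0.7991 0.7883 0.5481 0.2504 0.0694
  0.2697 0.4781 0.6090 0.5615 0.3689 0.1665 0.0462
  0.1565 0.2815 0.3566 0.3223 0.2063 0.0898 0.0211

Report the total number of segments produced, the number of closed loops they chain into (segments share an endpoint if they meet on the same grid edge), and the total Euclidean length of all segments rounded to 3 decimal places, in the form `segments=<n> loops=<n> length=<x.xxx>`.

cell (2,0): code 0100 → (2.435,1.000)–(3.000,0.647)
cell (2,1): code 1100 → (2.533,2.000)–(2.435,1.000)
cell (2,2): code 1000 → (3.000,2.295)–(2.533,2.000)
cell (3,0): code 0110 → (3.000,0.647)–(4.000,0.926)
cell (3,2): code 1001 → (4.000,2.458)–(3.000,2.295)
cell (4,0): code 0010 → (4.000,0.926)–(4.136,1.000)
cell (4,1): code 0111 → (4.136,1.000)–(5.000,1.534)
cell (4,2): code 1101 → (4.367,3.000)–(4.000,2.458)
cell (4,3): code 1000 → (5.000,3.509)–(4.367,3.000)
cell (5,1): code 0110 → (5.000,1.534)–(6.000,1.412)
cell (5,3): code 1101 → (5.548,4.000)–(5.000,3.509)
cell (5,4): code 1000 → (6.000,4.200)–(5.548,4.000)
cell (6,1): code 0110 → (6.000,1.412)–(7.000,1.304)
cell (6,4): code 1001 → (7.000,4.099)–(6.000,4.200)
cell (7,1): code 0110 → (7.000,1.304)–(8.000,1.478)
cell (7,3): code 1011 → (8.000,3.380)–(7.209,4.000)
cell (7,4): code 0001 → (7.209,4.000)–(7.000,4.099)
cell (8,1): code 0010 → (8.000,1.478)–(8.537,2.000)
cell (8,2): code 0011 → (8.537,2.000)–(8.403,3.000)
cell (8,3): code 0001 → (8.403,3.000)–(8.000,3.380)
total: 20 segments, chained into 1 closed loop(s), length Σ = 15.722734

segments=20 loops=1 length=15.723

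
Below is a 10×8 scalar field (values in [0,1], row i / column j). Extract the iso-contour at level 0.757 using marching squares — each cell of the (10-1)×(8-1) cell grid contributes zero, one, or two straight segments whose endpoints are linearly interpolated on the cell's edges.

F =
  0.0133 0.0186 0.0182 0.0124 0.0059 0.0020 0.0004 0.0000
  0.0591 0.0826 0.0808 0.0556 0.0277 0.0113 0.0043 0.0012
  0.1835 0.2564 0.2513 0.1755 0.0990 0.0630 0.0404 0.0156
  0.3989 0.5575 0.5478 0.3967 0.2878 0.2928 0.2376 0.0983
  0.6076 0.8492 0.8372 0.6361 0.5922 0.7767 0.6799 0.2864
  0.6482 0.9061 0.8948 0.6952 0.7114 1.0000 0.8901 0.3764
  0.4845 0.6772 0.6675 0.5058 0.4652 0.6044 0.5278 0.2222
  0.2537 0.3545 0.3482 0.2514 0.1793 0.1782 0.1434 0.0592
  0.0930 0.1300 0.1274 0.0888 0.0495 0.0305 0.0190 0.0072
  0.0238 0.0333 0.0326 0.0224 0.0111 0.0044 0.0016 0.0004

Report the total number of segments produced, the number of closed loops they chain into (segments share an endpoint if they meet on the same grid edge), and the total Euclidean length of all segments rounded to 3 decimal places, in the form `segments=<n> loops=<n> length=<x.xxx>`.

segments=16 loops=2 length=12.479

cell (3,0): code 0100 → (3.684,1.000)–(4.000,0.618)
cell (3,1): code 1100 → (3.723,2.000)–(3.684,1.000)
cell (3,2): code 1000 → (4.000,2.399)–(3.723,2.000)
cell (3,4): code 0100 → (3.959,5.000)–(4.000,4.893)
cell (3,5): code 1000 → (4.000,5.204)–(3.959,5.000)
cell (4,0): code 0110 → (4.000,0.618)–(5.000,0.422)
cell (4,2): code 1001 → (5.000,2.690)–(4.000,2.399)
cell (4,4): code 0110 → (4.000,4.893)–(5.000,4.158)
cell (4,5): code 1101 → (4.367,6.000)–(4.000,5.204)
cell (4,6): code 1000 → (5.000,6.259)–(4.367,6.000)
cell (5,0): code 0010 → (5.000,0.422)–(5.651,1.000)
cell (5,1): code 0011 → (5.651,1.000)–(5.606,2.000)
cell (5,2): code 0001 → (5.606,2.000)–(5.000,2.690)
cell (5,4): code 0010 → (5.000,4.158)–(5.614,5.000)
cell (5,5): code 0011 → (5.614,5.000)–(5.367,6.000)
cell (5,6): code 0001 → (5.367,6.000)–(5.000,6.259)
total: 16 segments, chained into 2 closed loop(s), length Σ = 12.479297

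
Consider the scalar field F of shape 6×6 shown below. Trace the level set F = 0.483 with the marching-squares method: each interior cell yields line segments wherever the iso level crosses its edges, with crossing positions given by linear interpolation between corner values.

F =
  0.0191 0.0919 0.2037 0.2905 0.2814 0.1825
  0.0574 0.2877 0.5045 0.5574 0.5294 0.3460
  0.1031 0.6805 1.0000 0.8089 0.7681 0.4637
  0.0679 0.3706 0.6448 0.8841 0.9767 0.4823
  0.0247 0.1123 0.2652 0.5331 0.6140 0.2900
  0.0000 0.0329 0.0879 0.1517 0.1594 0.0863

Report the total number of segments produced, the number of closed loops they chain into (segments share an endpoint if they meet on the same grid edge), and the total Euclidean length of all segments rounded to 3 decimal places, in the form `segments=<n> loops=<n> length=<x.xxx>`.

segments=16 loops=1 length=12.207

cell (0,1): code 0100 → (0.929,2.000)–(1.000,1.901)
cell (0,2): code 1100 → (0.721,3.000)–(0.929,2.000)
cell (0,3): code 1100 → (0.813,4.000)–(0.721,3.000)
cell (0,4): code 1000 → (1.000,4.253)–(0.813,4.000)
cell (1,0): code 0100 → (1.497,1.000)–(2.000,0.658)
cell (1,1): code 1110 → (1.000,1.901)–(1.497,1.000)
cell (1,4): code 1001 → (2.000,4.937)–(1.000,4.253)
cell (2,0): code 0010 → (2.000,0.658)–(2.637,1.000)
cell (2,1): code 0111 → (2.637,1.000)–(3.000,1.410)
cell (2,4): code 1001 → (3.000,4.999)–(2.000,4.937)
cell (3,1): code 0010 → (3.000,1.410)–(3.426,2.000)
cell (3,2): code 0111 → (3.426,2.000)–(4.000,2.813)
cell (3,4): code 1001 → (4.000,4.404)–(3.000,4.999)
cell (4,2): code 0010 → (4.000,2.813)–(4.131,3.000)
cell (4,3): code 0011 → (4.131,3.000)–(4.288,4.000)
cell (4,4): code 0001 → (4.288,4.000)–(4.000,4.404)
total: 16 segments, chained into 1 closed loop(s), length Σ = 12.206780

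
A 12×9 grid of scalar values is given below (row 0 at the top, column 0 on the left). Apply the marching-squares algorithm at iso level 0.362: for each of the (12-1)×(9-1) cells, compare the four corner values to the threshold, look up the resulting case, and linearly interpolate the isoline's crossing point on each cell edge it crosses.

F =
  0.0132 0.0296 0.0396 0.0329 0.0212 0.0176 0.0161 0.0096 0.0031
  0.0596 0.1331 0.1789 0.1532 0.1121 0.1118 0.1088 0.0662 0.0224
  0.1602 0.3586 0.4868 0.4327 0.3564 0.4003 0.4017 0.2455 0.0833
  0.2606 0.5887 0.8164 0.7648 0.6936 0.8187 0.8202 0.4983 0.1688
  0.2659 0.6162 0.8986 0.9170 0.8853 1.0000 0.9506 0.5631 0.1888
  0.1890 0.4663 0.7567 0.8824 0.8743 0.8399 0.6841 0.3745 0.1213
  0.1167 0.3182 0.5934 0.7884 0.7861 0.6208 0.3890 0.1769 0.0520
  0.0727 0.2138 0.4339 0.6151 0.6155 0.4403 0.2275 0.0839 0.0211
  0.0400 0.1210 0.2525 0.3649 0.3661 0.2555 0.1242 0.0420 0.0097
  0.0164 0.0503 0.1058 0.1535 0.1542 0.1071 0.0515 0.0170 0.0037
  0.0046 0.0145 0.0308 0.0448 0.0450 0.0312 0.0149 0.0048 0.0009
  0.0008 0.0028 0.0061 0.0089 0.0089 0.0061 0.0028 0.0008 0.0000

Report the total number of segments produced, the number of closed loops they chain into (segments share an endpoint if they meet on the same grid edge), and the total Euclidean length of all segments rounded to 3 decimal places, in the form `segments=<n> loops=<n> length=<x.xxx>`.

segments=30 loops=1 length=21.660

cell (1,1): code 0100 → (1.595,2.000)–(2.000,1.027)
cell (1,2): code 1100 → (1.747,3.000)–(1.595,2.000)
cell (1,3): code 1000 → (2.000,3.927)–(1.747,3.000)
cell (1,4): code 0100 → (1.867,5.000)–(2.000,4.128)
cell (1,5): code 1100 → (1.864,6.000)–(1.867,5.000)
cell (1,6): code 1000 → (2.000,6.254)–(1.864,6.000)
cell (2,0): code 0100 → (2.015,1.000)–(3.000,0.309)
cell (2,1): code 1110 → (2.000,1.027)–(2.015,1.000)
cell (2,3): code 1101 → (2.017,4.000)–(2.000,3.927)
cell (2,4): code 1110 → (2.000,4.128)–(2.017,4.000)
cell (2,6): code 1101 → (2.461,7.000)–(2.000,6.254)
cell (2,7): code 1000 → (3.000,7.414)–(2.461,7.000)
cell (3,0): code 0110 → (3.000,0.309)–(4.000,0.274)
cell (3,7): code 1001 → (4.000,7.537)–(3.000,7.414)
cell (4,0): code 0110 → (4.000,0.274)–(5.000,0.624)
cell (4,7): code 1001 → (5.000,7.049)–(4.000,7.537)
cell (5,0): code 0010 → (5.000,0.624)–(5.704,1.000)
cell (5,1): code 0111 → (5.704,1.000)–(6.000,1.159)
cell (5,6): code 1011 → (6.000,6.127)–(5.063,7.000)
cell (5,7): code 0001 → (5.063,7.000)–(5.000,7.049)
cell (6,1): code 0110 → (6.000,1.159)–(7.000,1.673)
cell (6,5): code 1011 → (7.000,5.368)–(6.167,6.000)
cell (6,6): code 0001 → (6.167,6.000)–(6.000,6.127)
cell (7,1): code 0010 → (7.000,1.673)–(7.396,2.000)
cell (7,2): code 0111 → (7.396,2.000)–(8.000,2.974)
cell (7,4): code 1011 → (8.000,4.037)–(7.424,5.000)
cell (7,5): code 0001 → (7.424,5.000)–(7.000,5.368)
cell (8,2): code 0010 → (8.000,2.974)–(8.014,3.000)
cell (8,3): code 0011 → (8.014,3.000)–(8.019,4.000)
cell (8,4): code 0001 → (8.019,4.000)–(8.000,4.037)
total: 30 segments, chained into 1 closed loop(s), length Σ = 21.660146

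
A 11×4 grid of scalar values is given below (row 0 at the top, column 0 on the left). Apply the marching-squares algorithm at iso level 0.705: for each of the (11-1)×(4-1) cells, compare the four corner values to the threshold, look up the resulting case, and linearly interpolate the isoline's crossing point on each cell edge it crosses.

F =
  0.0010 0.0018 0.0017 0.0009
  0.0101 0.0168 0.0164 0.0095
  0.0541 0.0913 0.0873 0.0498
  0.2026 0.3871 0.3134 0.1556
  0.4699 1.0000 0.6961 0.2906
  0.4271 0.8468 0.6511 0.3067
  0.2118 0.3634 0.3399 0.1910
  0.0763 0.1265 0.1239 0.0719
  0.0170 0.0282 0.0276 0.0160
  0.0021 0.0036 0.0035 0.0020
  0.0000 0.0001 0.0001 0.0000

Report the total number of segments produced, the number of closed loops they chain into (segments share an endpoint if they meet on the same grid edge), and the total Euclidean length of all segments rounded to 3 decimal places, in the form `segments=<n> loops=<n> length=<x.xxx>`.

cell (3,0): code 0100 → (3.519,1.000)–(4.000,0.444)
cell (3,1): code 1000 → (4.000,1.971)–(3.519,1.000)
cell (4,0): code 0110 → (4.000,0.444)–(5.000,0.662)
cell (4,1): code 1001 → (5.000,1.725)–(4.000,1.971)
cell (5,0): code 0010 → (5.000,0.662)–(5.293,1.000)
cell (5,1): code 0001 → (5.293,1.000)–(5.000,1.725)
total: 6 segments, chained into 1 closed loop(s), length Σ = 5.101868

segments=6 loops=1 length=5.102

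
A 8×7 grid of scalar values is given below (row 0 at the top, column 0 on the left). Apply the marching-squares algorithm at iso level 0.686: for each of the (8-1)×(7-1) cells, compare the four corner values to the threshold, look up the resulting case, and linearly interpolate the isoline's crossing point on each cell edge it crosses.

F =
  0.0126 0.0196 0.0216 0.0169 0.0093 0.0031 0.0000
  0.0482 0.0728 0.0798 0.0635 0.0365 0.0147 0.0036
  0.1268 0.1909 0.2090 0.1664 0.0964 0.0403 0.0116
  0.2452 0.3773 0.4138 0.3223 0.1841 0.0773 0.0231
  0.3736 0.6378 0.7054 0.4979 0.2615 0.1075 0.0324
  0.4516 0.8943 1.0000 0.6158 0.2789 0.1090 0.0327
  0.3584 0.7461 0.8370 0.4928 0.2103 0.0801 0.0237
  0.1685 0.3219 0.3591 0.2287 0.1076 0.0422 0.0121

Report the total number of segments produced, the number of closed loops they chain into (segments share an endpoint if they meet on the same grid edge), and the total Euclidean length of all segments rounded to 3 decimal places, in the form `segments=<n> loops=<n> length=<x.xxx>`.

segments=10 loops=1 length=7.203

cell (3,1): code 0100 → (3.933,2.000)–(4.000,1.713)
cell (3,2): code 1000 → (4.000,2.093)–(3.933,2.000)
cell (4,0): code 0100 → (4.188,1.000)–(5.000,0.529)
cell (4,1): code 1110 → (4.000,1.713)–(4.188,1.000)
cell (4,2): code 1001 → (5.000,2.817)–(4.000,2.093)
cell (5,0): code 0110 → (5.000,0.529)–(6.000,0.845)
cell (5,2): code 1001 → (6.000,2.439)–(5.000,2.817)
cell (6,0): code 0010 → (6.000,0.845)–(6.142,1.000)
cell (6,1): code 0011 → (6.142,1.000)–(6.316,2.000)
cell (6,2): code 0001 → (6.316,2.000)–(6.000,2.439)
total: 10 segments, chained into 1 closed loop(s), length Σ = 7.203282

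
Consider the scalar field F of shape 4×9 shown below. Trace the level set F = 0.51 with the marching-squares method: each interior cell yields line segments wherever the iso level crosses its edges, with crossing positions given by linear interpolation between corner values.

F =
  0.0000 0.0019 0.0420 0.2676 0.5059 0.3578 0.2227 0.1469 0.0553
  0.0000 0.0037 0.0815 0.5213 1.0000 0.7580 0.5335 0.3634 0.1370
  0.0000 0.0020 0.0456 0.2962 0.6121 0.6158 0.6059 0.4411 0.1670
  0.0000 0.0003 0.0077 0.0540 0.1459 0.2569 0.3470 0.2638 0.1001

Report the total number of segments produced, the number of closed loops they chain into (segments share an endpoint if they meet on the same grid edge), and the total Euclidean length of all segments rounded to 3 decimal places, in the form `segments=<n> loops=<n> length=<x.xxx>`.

segments=12 loops=1 length=9.194

cell (0,2): code 0100 → (0.955,3.000)–(1.000,2.974)
cell (0,3): code 1100 → (0.008,4.000)–(0.955,3.000)
cell (0,4): code 1100 → (0.380,5.000)–(0.008,4.000)
cell (0,5): code 1100 → (0.924,6.000)–(0.380,5.000)
cell (0,6): code 1000 → (1.000,6.138)–(0.924,6.000)
cell (1,2): code 0010 → (1.000,2.974)–(1.050,3.000)
cell (1,3): code 0111 → (1.050,3.000)–(2.000,3.677)
cell (1,6): code 1001 → (2.000,6.582)–(1.000,6.138)
cell (2,3): code 0010 → (2.000,3.677)–(2.219,4.000)
cell (2,4): code 0011 → (2.219,4.000)–(2.295,5.000)
cell (2,5): code 0011 → (2.295,5.000)–(2.370,6.000)
cell (2,6): code 0001 → (2.370,6.000)–(2.000,6.582)
total: 12 segments, chained into 1 closed loop(s), length Σ = 9.194298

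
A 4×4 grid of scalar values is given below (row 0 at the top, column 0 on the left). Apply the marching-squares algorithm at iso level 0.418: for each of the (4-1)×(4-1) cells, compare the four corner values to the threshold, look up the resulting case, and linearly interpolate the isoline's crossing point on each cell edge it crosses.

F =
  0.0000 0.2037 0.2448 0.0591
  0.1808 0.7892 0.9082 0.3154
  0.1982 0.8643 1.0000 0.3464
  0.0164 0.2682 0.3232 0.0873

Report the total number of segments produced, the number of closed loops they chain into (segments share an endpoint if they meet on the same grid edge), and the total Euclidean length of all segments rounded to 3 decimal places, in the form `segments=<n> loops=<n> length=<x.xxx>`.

cell (0,0): code 0100 → (0.366,1.000)–(1.000,0.390)
cell (0,1): code 1100 → (0.261,2.000)–(0.366,1.000)
cell (0,2): code 1000 → (1.000,2.827)–(0.261,2.000)
cell (1,0): code 0110 → (1.000,0.390)–(2.000,0.330)
cell (1,2): code 1001 → (2.000,2.890)–(1.000,2.827)
cell (2,0): code 0010 → (2.000,0.330)–(2.749,1.000)
cell (2,1): code 0011 → (2.749,1.000)–(2.860,2.000)
cell (2,2): code 0001 → (2.860,2.000)–(2.000,2.890)
total: 8 segments, chained into 1 closed loop(s), length Σ = 8.246937

segments=8 loops=1 length=8.247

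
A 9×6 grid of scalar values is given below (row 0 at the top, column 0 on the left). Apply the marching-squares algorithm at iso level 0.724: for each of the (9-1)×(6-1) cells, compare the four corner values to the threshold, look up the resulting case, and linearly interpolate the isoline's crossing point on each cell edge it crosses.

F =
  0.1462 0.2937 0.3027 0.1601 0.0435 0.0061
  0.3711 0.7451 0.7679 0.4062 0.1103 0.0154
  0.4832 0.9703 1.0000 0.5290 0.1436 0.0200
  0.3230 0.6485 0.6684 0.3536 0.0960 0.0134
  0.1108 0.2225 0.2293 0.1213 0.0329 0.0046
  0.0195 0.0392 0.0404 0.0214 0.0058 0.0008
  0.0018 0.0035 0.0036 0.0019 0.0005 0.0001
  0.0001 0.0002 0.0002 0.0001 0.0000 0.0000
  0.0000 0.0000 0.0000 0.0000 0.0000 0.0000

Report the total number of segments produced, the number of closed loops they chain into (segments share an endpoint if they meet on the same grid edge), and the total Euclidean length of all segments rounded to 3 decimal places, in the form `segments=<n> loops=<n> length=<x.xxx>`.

cell (0,0): code 0100 → (0.953,1.000)–(1.000,0.944)
cell (0,1): code 1100 → (0.906,2.000)–(0.953,1.000)
cell (0,2): code 1000 → (1.000,2.121)–(0.906,2.000)
cell (1,0): code 0110 → (1.000,0.944)–(2.000,0.494)
cell (1,2): code 1001 → (2.000,2.586)–(1.000,2.121)
cell (2,0): code 0010 → (2.000,0.494)–(2.765,1.000)
cell (2,1): code 0011 → (2.765,1.000)–(2.832,2.000)
cell (2,2): code 0001 → (2.832,2.000)–(2.000,2.586)
total: 8 segments, chained into 1 closed loop(s), length Σ = 6.364553

segments=8 loops=1 length=6.365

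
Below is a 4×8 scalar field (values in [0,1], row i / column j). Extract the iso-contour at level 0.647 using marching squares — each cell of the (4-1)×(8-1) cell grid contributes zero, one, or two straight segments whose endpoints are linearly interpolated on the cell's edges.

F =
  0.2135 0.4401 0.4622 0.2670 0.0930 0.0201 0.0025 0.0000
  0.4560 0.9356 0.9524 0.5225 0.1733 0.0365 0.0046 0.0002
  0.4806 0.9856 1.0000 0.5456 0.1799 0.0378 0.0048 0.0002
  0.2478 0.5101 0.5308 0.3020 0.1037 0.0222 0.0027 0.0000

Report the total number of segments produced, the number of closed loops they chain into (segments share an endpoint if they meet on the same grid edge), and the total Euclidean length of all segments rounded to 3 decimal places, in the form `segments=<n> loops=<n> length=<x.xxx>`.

cell (0,0): code 0100 → (0.418,1.000)–(1.000,0.398)
cell (0,1): code 1100 → (0.377,2.000)–(0.418,1.000)
cell (0,2): code 1000 → (1.000,2.710)–(0.377,2.000)
cell (1,0): code 0110 → (1.000,0.398)–(2.000,0.330)
cell (1,2): code 1001 → (2.000,2.777)–(1.000,2.710)
cell (2,0): code 0010 → (2.000,0.330)–(2.712,1.000)
cell (2,1): code 0011 → (2.712,1.000)–(2.752,2.000)
cell (2,2): code 0001 → (2.752,2.000)–(2.000,2.777)
total: 8 segments, chained into 1 closed loop(s), length Σ = 7.848066

segments=8 loops=1 length=7.848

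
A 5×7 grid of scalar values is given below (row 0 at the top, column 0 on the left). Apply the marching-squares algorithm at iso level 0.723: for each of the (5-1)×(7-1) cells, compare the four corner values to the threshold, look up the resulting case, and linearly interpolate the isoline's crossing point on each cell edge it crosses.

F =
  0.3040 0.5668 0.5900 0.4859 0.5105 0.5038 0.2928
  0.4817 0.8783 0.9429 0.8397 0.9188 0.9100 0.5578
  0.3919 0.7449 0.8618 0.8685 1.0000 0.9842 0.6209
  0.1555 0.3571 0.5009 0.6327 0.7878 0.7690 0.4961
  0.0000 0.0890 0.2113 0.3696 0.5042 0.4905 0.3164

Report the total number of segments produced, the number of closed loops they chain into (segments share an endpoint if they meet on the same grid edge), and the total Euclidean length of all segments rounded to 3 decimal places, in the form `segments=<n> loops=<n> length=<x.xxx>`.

segments=16 loops=1 length=13.184

cell (0,0): code 0100 → (0.501,1.000)–(1.000,0.608)
cell (0,1): code 1100 → (0.377,2.000)–(0.501,1.000)
cell (0,2): code 1100 → (0.670,3.000)–(0.377,2.000)
cell (0,3): code 1100 → (0.520,4.000)–(0.670,3.000)
cell (0,4): code 1100 → (0.540,5.000)–(0.520,4.000)
cell (0,5): code 1000 → (1.000,5.531)–(0.540,5.000)
cell (1,0): code 0110 → (1.000,0.608)–(2.000,0.938)
cell (1,5): code 1001 → (2.000,5.719)–(1.000,5.531)
cell (2,0): code 0010 → (2.000,0.938)–(2.056,1.000)
cell (2,1): code 0011 → (2.056,1.000)–(2.385,2.000)
cell (2,2): code 0011 → (2.385,2.000)–(2.617,3.000)
cell (2,3): code 0111 → (2.617,3.000)–(3.000,3.582)
cell (2,5): code 1001 → (3.000,5.169)–(2.000,5.719)
cell (3,3): code 0010 → (3.000,3.582)–(3.228,4.000)
cell (3,4): code 0011 → (3.228,4.000)–(3.165,5.000)
cell (3,5): code 0001 → (3.165,5.000)–(3.000,5.169)
total: 16 segments, chained into 1 closed loop(s), length Σ = 13.183812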